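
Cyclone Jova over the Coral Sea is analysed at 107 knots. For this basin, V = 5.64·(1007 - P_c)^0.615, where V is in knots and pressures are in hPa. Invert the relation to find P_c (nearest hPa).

ΔP = (V / 5.64)^(1/0.615) = (107/5.64)^1.626.
107/5.64 = 18.972; 18.972^1.626 ≈ 119.73 hPa.
P_c = 1007 − 119.73 = 887.27 ≈ 887 hPa.

887 hPa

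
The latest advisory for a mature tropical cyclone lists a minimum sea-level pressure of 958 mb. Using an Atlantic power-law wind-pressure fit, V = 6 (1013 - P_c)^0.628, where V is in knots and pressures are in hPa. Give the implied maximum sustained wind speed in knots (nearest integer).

ΔP = 1013 − 958 = 55 mb.
55^0.628 ≈ 12.386.
V ≈ 6 × 12.386 ≈ 74.3 kt.

74 kt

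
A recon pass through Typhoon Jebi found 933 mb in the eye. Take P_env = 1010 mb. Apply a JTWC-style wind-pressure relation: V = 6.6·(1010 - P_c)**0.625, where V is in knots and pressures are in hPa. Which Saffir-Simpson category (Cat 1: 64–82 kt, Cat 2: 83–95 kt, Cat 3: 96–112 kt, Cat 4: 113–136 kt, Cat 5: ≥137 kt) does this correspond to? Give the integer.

3

ΔP = 1010 − 933 = 77 mb.
V ≈ 6.6 × 77^0.625 = 6.6 × 15.10 ≈ 100 kt.
100 kt falls in the Category 3 band.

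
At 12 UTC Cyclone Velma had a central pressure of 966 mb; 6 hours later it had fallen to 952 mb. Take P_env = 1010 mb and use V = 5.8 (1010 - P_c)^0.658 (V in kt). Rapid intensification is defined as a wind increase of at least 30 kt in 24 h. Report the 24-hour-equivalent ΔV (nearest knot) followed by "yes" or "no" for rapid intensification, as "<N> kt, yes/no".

56 kt, yes

V₁: ΔP = 44, V ≈ 5.8 × 44^0.658 ≈ 69.96 kt.
V₂: ΔP = 58, V ≈ 5.8 × 58^0.658 ≈ 83.90 kt.
ΔV over 6 h = 13.94 kt → 24 h equivalent = 13.94 × 24/6 ≈ 55.76 kt.
56 kt ≥ 30 kt ⇒ rapid intensification.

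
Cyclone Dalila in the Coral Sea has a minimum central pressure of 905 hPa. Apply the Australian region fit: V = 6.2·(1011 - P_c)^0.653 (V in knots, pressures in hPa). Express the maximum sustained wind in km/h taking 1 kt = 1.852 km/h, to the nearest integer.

ΔP = 1011 − 905 = 106 hPa.
V ≈ 6.2 × 106^0.653 = 6.2 × 21.015 ≈ 130.292 kt.
130.292 × 1.852 ≈ 241.30 km/h → 241 km/h.

241 km/h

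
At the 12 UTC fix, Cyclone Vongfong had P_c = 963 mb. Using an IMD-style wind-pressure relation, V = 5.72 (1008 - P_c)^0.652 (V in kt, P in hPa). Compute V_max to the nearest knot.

68 kt

ΔP = 1008 − 963 = 45 mb.
45^0.652 ≈ 11.965.
V ≈ 5.72 × 11.965 ≈ 68.4 kt.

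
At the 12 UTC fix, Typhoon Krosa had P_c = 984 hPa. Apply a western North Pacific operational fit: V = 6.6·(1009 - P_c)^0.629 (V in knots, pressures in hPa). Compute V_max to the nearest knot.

50 kt

ΔP = 1009 − 984 = 25 hPa.
25^0.629 ≈ 7.574.
V ≈ 6.6 × 7.574 ≈ 50.0 kt.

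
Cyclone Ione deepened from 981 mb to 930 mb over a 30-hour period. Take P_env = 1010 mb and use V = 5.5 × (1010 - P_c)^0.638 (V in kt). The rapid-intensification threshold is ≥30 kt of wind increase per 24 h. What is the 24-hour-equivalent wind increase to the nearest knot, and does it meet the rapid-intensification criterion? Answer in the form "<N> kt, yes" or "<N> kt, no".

V₁: ΔP = 29, V ≈ 5.5 × 29^0.638 ≈ 47.14 kt.
V₂: ΔP = 80, V ≈ 5.5 × 80^0.638 ≈ 90.06 kt.
ΔV over 30 h = 42.92 kt → 24 h equivalent = 42.92 × 24/30 ≈ 34.34 kt.
34 kt ≥ 30 kt ⇒ rapid intensification.

34 kt, yes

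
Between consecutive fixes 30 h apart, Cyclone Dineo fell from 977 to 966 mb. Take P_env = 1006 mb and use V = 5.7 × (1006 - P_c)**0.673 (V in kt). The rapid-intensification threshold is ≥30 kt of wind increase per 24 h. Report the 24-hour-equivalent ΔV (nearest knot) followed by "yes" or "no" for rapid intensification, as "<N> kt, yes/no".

V₁: ΔP = 29, V ≈ 5.7 × 29^0.673 ≈ 54.96 kt.
V₂: ΔP = 40, V ≈ 5.7 × 40^0.673 ≈ 68.24 kt.
ΔV over 30 h = 13.28 kt → 24 h equivalent = 13.28 × 24/30 ≈ 10.62 kt.
11 kt < 30 kt ⇒ not rapid intensification.

11 kt, no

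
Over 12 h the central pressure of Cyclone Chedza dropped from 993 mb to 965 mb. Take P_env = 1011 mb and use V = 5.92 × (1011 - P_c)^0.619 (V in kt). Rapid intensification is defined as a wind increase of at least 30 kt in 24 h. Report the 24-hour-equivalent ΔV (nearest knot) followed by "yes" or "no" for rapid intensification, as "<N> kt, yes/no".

56 kt, yes

V₁: ΔP = 18, V ≈ 5.92 × 18^0.619 ≈ 35.43 kt.
V₂: ΔP = 46, V ≈ 5.92 × 46^0.619 ≈ 63.32 kt.
ΔV over 12 h = 27.89 kt → 24 h equivalent = 27.89 × 24/12 ≈ 55.78 kt.
56 kt ≥ 30 kt ⇒ rapid intensification.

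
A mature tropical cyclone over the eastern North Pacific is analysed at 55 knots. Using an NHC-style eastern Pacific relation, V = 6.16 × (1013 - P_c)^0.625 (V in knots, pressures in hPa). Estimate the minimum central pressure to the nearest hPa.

980 hPa

ΔP = (V / 6.16)^(1/0.625) = (55/6.16)^1.600.
55/6.16 = 8.929; 8.929^1.600 ≈ 33.21 hPa.
P_c = 1013 − 33.21 = 979.79 ≈ 980 hPa.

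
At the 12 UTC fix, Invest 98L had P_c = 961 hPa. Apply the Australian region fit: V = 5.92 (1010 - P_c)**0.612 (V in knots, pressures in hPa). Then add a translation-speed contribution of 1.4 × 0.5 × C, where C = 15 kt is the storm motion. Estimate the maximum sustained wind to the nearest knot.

ΔP = 1010 − 961 = 49 hPa.
49^0.612 ≈ 10.824.
V ≈ 5.92 × 10.824 ≈ 64.1 kt.
Translation term: 1.4 × 0.5 × 15 = 10.5 kt.
Corrected V ≈ 74.6 kt → 75 kt.

75 kt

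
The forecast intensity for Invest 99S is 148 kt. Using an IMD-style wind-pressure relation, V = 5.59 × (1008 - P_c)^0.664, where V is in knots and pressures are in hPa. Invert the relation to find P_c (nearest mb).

ΔP = (V / 5.59)^(1/0.664) = (148/5.59)^1.506.
148/5.59 = 26.476; 26.476^1.506 ≈ 138.95 mb.
P_c = 1008 − 138.95 = 869.05 ≈ 869 mb.

869 mb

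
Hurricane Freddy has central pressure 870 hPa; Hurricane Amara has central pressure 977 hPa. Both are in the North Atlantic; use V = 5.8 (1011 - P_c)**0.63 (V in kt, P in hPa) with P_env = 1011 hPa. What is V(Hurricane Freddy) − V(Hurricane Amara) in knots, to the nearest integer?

78 kt

Hurricane Freddy: ΔP = 141; V ≈ 5.8 × 141^0.63 ≈ 131.05 kt.
Hurricane Amara: ΔP = 34; V ≈ 5.8 × 34^0.63 ≈ 53.49 kt.
Difference ≈ 131.05 − 53.49 = 77.56 → 78 kt.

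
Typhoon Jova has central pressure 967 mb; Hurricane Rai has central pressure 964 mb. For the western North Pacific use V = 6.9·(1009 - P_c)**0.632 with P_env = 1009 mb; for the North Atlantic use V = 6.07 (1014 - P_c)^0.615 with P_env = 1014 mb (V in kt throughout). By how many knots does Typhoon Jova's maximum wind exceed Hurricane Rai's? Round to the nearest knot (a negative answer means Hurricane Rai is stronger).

6 kt

Typhoon Jova: ΔP = 42; V ≈ 6.9 × 42^0.632 ≈ 73.24 kt.
Hurricane Rai: ΔP = 50; V ≈ 6.07 × 50^0.615 ≈ 67.31 kt.
Difference ≈ 73.24 − 67.31 = 5.93 → 6 kt.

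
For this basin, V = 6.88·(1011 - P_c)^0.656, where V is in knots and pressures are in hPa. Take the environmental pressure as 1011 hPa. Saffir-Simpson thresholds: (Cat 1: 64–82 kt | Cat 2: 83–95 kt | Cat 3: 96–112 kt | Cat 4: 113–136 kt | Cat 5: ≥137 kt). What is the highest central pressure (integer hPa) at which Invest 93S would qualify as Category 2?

Category 2 begins at V = 83 kt.
Required ΔP = (83/6.88)^(1/0.656) = 12.064^1.524 ≈ 44.53 hPa.
P_c ≤ 1011 − 44.53 = 966.47, so the highest integer P_c is 966 hPa.

966 hPa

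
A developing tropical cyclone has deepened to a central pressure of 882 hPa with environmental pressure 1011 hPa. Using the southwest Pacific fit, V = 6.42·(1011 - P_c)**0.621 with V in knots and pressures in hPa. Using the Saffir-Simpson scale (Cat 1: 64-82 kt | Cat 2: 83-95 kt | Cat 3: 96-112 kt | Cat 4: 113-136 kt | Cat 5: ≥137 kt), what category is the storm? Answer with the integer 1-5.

ΔP = 1011 − 882 = 129 hPa.
V ≈ 6.42 × 129^0.621 = 6.42 × 20.45 ≈ 131 kt.
131 kt falls in the Category 4 band.

4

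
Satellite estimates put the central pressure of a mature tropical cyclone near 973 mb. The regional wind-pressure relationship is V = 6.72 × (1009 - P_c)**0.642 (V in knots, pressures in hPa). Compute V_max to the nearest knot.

67 kt

ΔP = 1009 − 973 = 36 mb.
36^0.642 ≈ 9.980.
V ≈ 6.72 × 9.980 ≈ 67.1 kt.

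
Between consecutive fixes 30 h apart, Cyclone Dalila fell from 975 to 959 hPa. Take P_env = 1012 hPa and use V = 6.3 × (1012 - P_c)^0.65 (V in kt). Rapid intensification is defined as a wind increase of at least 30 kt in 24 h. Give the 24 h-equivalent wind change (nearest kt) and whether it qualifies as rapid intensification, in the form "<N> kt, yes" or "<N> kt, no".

V₁: ΔP = 37, V ≈ 6.3 × 37^0.65 ≈ 65.87 kt.
V₂: ΔP = 53, V ≈ 6.3 × 53^0.65 ≈ 83.20 kt.
ΔV over 30 h = 17.33 kt → 24 h equivalent = 17.33 × 24/30 ≈ 13.86 kt.
14 kt < 30 kt ⇒ not rapid intensification.

14 kt, no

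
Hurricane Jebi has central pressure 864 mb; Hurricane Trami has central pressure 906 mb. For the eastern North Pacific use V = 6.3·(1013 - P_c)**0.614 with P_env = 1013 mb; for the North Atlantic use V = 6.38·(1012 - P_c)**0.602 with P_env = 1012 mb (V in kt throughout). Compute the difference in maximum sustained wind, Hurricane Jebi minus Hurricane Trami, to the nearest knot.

Hurricane Jebi: ΔP = 149; V ≈ 6.3 × 149^0.614 ≈ 136.04 kt.
Hurricane Trami: ΔP = 106; V ≈ 6.38 × 106^0.602 ≈ 105.70 kt.
Difference ≈ 136.04 − 105.70 = 30.34 → 30 kt.

30 kt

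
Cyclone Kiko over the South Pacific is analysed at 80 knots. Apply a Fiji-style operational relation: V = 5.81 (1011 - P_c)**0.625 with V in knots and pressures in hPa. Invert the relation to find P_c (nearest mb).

ΔP = (V / 5.81)^(1/0.625) = (80/5.81)^1.600.
80/5.81 = 13.769; 13.769^1.600 ≈ 66.41 mb.
P_c = 1011 − 66.41 = 944.59 ≈ 945 mb.

945 mb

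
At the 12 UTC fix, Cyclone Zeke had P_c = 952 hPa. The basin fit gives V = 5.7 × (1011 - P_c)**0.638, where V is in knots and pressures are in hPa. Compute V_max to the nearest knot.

77 kt

ΔP = 1011 − 952 = 59 hPa.
59^0.638 ≈ 13.484.
V ≈ 5.7 × 13.484 ≈ 76.9 kt.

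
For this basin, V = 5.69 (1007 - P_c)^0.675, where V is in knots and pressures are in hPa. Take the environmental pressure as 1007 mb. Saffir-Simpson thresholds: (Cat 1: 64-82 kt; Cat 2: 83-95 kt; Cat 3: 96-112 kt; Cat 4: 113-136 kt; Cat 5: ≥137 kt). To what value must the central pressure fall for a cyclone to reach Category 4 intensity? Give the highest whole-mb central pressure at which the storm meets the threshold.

Category 4 begins at V = 113 kt.
Required ΔP = (113/5.69)^(1/0.675) = 19.859^1.481 ≈ 83.74 mb.
P_c ≤ 1007 − 83.74 = 923.26, so the highest integer P_c is 923 mb.

923 mb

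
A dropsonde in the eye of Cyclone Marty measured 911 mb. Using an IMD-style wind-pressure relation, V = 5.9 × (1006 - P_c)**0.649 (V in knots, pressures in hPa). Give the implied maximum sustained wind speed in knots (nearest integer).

ΔP = 1006 − 911 = 95 mb.
95^0.649 ≈ 19.211.
V ≈ 5.9 × 19.211 ≈ 113.3 kt.

113 kt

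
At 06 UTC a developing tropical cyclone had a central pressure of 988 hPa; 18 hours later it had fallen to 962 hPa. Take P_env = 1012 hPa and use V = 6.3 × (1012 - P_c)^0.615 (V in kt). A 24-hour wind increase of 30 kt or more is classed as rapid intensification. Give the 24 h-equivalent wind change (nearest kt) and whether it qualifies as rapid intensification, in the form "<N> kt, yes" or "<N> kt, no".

34 kt, yes

V₁: ΔP = 24, V ≈ 6.3 × 24^0.615 ≈ 44.48 kt.
V₂: ΔP = 50, V ≈ 6.3 × 50^0.615 ≈ 69.86 kt.
ΔV over 18 h = 25.38 kt → 24 h equivalent = 25.38 × 24/18 ≈ 33.84 kt.
34 kt ≥ 30 kt ⇒ rapid intensification.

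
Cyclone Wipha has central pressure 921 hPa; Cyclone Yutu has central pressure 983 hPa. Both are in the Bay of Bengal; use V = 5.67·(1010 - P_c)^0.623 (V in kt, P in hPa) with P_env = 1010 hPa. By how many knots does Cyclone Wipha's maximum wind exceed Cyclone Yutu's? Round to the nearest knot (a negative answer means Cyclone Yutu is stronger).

49 kt

Cyclone Wipha: ΔP = 89; V ≈ 5.67 × 89^0.623 ≈ 92.91 kt.
Cyclone Yutu: ΔP = 27; V ≈ 5.67 × 27^0.623 ≈ 44.19 kt.
Difference ≈ 92.91 − 44.19 = 48.72 → 49 kt.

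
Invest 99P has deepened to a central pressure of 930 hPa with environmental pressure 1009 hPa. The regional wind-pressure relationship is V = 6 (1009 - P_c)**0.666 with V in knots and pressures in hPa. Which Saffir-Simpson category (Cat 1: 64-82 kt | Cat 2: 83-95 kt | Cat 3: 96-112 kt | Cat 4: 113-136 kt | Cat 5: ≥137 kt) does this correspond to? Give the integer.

ΔP = 1009 − 930 = 79 hPa.
V ≈ 6 × 79^0.666 = 6 × 18.36 ≈ 110 kt.
110 kt falls in the Category 3 band.

3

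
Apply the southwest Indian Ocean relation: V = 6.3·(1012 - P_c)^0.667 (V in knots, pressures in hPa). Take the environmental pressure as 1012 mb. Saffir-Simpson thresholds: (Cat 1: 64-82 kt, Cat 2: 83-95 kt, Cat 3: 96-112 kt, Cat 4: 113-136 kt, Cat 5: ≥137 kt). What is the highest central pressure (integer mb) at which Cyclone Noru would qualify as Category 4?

936 mb

Category 4 begins at V = 113 kt.
Required ΔP = (113/6.3)^(1/0.667) = 17.937^1.499 ≈ 75.80 mb.
P_c ≤ 1012 − 75.80 = 936.20, so the highest integer P_c is 936 mb.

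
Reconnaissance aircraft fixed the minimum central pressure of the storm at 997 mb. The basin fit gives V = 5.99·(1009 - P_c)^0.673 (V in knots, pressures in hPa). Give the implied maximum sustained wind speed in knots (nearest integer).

ΔP = 1009 − 997 = 12 mb.
12^0.673 ≈ 5.325.
V ≈ 5.99 × 5.325 ≈ 31.9 kt.

32 kt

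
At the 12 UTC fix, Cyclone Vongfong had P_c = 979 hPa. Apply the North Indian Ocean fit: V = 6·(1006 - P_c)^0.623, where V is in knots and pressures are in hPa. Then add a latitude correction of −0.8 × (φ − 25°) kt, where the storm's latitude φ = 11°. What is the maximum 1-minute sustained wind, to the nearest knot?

ΔP = 1006 − 979 = 27 hPa.
27^0.623 ≈ 7.794.
V ≈ 6 × 7.794 ≈ 46.8 kt.
Latitude correction: −0.8 × (11 − 25) = 11.2 kt.
Corrected V ≈ 58 kt → 58 kt.

58 kt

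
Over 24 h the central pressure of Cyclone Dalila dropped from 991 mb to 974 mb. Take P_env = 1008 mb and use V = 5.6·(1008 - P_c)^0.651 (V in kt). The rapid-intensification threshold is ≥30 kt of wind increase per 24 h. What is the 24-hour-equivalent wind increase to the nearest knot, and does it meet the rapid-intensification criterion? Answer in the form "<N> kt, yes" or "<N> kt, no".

V₁: ΔP = 17, V ≈ 5.6 × 17^0.651 ≈ 35.42 kt.
V₂: ΔP = 34, V ≈ 5.6 × 34^0.651 ≈ 55.61 kt.
ΔV over 24 h = 20.19 kt → 24 h equivalent = 20.19 × 24/24 ≈ 20.19 kt.
20 kt < 30 kt ⇒ not rapid intensification.

20 kt, no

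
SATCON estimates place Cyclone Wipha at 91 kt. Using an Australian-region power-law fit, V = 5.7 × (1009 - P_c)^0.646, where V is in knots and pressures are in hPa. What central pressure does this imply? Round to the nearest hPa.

ΔP = (V / 5.7)^(1/0.646) = (91/5.7)^1.548.
91/5.7 = 15.965; 15.965^1.548 ≈ 72.86 hPa.
P_c = 1009 − 72.86 = 936.14 ≈ 936 hPa.

936 hPa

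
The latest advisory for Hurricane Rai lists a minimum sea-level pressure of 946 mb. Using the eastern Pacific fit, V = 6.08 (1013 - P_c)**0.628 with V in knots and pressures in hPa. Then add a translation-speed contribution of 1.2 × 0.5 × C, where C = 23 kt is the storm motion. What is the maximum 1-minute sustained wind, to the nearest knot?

99 kt

ΔP = 1013 − 946 = 67 mb.
67^0.628 ≈ 14.021.
V ≈ 6.08 × 14.021 ≈ 85.2 kt.
Translation term: 1.2 × 0.5 × 23 = 13.8 kt.
Corrected V ≈ 99 kt → 99 kt.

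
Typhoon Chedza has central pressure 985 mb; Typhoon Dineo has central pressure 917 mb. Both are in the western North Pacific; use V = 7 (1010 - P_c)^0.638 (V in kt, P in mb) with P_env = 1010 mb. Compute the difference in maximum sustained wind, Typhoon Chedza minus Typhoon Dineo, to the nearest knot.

Typhoon Chedza: ΔP = 25; V ≈ 7 × 25^0.638 ≈ 54.57 kt.
Typhoon Dineo: ΔP = 93; V ≈ 7 × 93^0.638 ≈ 126.18 kt.
Difference ≈ 54.57 − 126.18 = -71.61 → -72 kt.

-72 kt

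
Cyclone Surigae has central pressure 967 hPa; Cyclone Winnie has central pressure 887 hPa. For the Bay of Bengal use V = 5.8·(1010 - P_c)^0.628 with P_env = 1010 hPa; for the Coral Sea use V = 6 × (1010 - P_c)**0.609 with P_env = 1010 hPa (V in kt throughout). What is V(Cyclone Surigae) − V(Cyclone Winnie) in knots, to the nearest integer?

-51 kt

Cyclone Surigae: ΔP = 43; V ≈ 5.8 × 43^0.628 ≈ 61.55 kt.
Cyclone Winnie: ΔP = 123; V ≈ 6 × 123^0.609 ≈ 112.44 kt.
Difference ≈ 61.55 − 112.44 = -50.89 → -51 kt.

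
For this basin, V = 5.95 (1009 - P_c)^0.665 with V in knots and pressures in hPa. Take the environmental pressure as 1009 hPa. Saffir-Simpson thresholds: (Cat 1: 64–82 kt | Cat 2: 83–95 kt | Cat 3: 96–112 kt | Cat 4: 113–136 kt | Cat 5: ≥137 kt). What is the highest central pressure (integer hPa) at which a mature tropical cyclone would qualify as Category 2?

Category 2 begins at V = 83 kt.
Required ΔP = (83/5.95)^(1/0.665) = 13.950^1.504 ≈ 52.62 hPa.
P_c ≤ 1009 − 52.62 = 956.38, so the highest integer P_c is 956 hPa.

956 hPa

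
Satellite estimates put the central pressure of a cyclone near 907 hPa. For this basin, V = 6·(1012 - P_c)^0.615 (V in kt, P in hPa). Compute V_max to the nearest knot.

105 kt

ΔP = 1012 − 907 = 105 hPa.
105^0.615 ≈ 17.500.
V ≈ 6 × 17.500 ≈ 105.0 kt.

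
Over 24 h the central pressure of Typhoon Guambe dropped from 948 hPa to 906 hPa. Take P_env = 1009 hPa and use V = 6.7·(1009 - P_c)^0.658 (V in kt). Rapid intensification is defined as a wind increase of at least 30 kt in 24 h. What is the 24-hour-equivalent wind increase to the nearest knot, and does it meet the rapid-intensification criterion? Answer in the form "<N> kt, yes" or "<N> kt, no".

V₁: ΔP = 61, V ≈ 6.7 × 61^0.658 ≈ 100.19 kt.
V₂: ΔP = 103, V ≈ 6.7 × 103^0.658 ≈ 141.42 kt.
ΔV over 24 h = 41.23 kt → 24 h equivalent = 41.23 × 24/24 ≈ 41.23 kt.
41 kt ≥ 30 kt ⇒ rapid intensification.

41 kt, yes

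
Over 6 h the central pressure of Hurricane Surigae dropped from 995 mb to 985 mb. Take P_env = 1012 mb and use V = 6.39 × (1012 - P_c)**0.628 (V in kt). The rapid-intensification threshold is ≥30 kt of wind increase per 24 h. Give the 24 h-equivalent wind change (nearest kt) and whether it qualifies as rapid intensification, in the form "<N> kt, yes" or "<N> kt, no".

51 kt, yes

V₁: ΔP = 17, V ≈ 6.39 × 17^0.628 ≈ 37.86 kt.
V₂: ΔP = 27, V ≈ 6.39 × 27^0.628 ≈ 50.63 kt.
ΔV over 6 h = 12.77 kt → 24 h equivalent = 12.77 × 24/6 ≈ 51.08 kt.
51 kt ≥ 30 kt ⇒ rapid intensification.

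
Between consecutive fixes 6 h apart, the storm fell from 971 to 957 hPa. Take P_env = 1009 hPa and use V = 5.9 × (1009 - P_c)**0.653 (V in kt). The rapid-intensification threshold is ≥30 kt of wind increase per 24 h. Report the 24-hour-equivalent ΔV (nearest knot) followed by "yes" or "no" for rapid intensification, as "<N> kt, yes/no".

58 kt, yes

V₁: ΔP = 38, V ≈ 5.9 × 38^0.653 ≈ 63.45 kt.
V₂: ΔP = 52, V ≈ 5.9 × 52^0.653 ≈ 77.88 kt.
ΔV over 6 h = 14.43 kt → 24 h equivalent = 14.43 × 24/6 ≈ 57.72 kt.
58 kt ≥ 30 kt ⇒ rapid intensification.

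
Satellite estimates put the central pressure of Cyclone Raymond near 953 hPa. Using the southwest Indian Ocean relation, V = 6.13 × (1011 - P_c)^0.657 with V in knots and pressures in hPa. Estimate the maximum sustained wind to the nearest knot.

ΔP = 1011 − 953 = 58 hPa.
58^0.657 ≈ 14.407.
V ≈ 6.13 × 14.407 ≈ 88.3 kt.

88 kt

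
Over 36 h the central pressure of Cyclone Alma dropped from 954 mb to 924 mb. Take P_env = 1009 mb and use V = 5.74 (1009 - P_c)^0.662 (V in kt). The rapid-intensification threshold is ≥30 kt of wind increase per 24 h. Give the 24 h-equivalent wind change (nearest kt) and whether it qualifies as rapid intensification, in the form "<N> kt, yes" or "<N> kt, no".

V₁: ΔP = 55, V ≈ 5.74 × 55^0.662 ≈ 81.48 kt.
V₂: ΔP = 85, V ≈ 5.74 × 85^0.662 ≈ 108.69 kt.
ΔV over 36 h = 27.21 kt → 24 h equivalent = 27.21 × 24/36 ≈ 18.14 kt.
18 kt < 30 kt ⇒ not rapid intensification.

18 kt, no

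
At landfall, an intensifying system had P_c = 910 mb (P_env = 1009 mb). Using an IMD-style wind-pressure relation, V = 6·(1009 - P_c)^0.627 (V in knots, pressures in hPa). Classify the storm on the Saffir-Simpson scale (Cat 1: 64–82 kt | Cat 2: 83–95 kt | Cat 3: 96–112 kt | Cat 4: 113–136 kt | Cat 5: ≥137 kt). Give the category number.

3

ΔP = 1009 − 910 = 99 mb.
V ≈ 6 × 99^0.627 = 6 × 17.83 ≈ 107 kt.
107 kt falls in the Category 3 band.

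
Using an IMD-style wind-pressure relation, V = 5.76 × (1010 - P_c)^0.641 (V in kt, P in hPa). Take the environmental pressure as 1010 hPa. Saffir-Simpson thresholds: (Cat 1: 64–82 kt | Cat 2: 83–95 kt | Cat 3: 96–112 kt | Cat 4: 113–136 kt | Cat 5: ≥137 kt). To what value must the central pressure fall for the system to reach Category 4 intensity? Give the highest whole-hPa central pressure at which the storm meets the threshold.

906 hPa

Category 4 begins at V = 113 kt.
Required ΔP = (113/5.76)^(1/0.641) = 19.618^1.560 ≈ 103.90 hPa.
P_c ≤ 1010 − 103.90 = 906.10, so the highest integer P_c is 906 hPa.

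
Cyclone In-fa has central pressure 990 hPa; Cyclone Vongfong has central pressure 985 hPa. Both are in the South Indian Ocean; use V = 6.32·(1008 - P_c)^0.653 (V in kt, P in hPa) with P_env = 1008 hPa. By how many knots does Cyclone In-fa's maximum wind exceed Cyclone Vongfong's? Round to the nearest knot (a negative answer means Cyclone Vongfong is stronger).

Cyclone In-fa: ΔP = 18; V ≈ 6.32 × 18^0.653 ≈ 41.73 kt.
Cyclone Vongfong: ΔP = 23; V ≈ 6.32 × 23^0.653 ≈ 48.97 kt.
Difference ≈ 41.73 − 48.97 = -7.24 → -7 kt.

-7 kt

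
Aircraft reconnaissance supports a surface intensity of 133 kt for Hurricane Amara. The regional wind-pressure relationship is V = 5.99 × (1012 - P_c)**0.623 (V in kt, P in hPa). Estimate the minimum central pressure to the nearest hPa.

ΔP = (V / 5.99)^(1/0.623) = (133/5.99)^1.605.
133/5.99 = 22.204; 22.204^1.605 ≈ 144.94 hPa.
P_c = 1012 − 144.94 = 867.06 ≈ 867 hPa.

867 hPa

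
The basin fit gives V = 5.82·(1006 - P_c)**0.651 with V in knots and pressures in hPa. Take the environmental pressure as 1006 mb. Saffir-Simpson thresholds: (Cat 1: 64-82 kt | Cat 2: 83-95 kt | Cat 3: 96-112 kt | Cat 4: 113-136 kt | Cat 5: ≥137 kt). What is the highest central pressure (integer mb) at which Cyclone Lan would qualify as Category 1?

966 mb

Category 1 begins at V = 64 kt.
Required ΔP = (64/5.82)^(1/0.651) = 10.997^1.536 ≈ 39.76 mb.
P_c ≤ 1006 − 39.76 = 966.24, so the highest integer P_c is 966 mb.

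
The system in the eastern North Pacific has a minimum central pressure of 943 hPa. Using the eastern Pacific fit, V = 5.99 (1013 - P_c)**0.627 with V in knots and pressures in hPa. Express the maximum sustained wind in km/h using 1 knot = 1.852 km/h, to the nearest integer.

159 km/h

ΔP = 1013 − 943 = 70 hPa.
V ≈ 5.99 × 70^0.627 = 5.99 × 14.351 ≈ 85.961 kt.
85.961 × 1.852 ≈ 159.20 km/h → 159 km/h.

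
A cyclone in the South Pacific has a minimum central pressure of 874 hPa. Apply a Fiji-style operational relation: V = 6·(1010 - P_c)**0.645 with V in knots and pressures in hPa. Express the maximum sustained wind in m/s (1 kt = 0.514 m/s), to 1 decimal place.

ΔP = 1010 − 874 = 136 hPa.
V ≈ 6 × 136^0.645 = 6 × 23.776 ≈ 142.654 kt.
142.654 × 0.514 ≈ 73.32 m/s → 73.3 m/s.

73.3 m/s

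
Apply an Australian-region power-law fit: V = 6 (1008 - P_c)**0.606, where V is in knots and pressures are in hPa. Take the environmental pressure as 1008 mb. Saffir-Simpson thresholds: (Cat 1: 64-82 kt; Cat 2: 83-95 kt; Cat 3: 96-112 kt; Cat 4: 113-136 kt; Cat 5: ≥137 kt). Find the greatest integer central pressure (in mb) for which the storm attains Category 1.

958 mb

Category 1 begins at V = 64 kt.
Required ΔP = (64/6)^(1/0.606) = 10.667^1.650 ≈ 49.71 mb.
P_c ≤ 1008 − 49.71 = 958.29, so the highest integer P_c is 958 mb.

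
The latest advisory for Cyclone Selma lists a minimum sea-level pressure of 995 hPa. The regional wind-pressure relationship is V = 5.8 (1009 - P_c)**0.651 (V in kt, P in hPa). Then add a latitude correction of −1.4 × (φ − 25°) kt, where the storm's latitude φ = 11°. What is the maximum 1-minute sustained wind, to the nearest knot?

ΔP = 1009 − 995 = 14 hPa.
14^0.651 ≈ 5.574.
V ≈ 5.8 × 5.574 ≈ 32.3 kt.
Latitude correction: −1.4 × (11 − 25) = 19.6 kt.
Corrected V ≈ 51.9 kt → 52 kt.

52 kt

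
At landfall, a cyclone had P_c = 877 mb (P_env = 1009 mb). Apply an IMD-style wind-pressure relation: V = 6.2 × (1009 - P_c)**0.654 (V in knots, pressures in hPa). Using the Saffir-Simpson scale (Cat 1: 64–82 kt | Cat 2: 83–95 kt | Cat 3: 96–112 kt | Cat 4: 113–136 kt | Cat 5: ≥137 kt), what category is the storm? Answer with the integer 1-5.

ΔP = 1009 − 877 = 132 mb.
V ≈ 6.2 × 132^0.654 = 6.2 × 24.37 ≈ 151 kt.
151 kt falls in the Category 5 band.

5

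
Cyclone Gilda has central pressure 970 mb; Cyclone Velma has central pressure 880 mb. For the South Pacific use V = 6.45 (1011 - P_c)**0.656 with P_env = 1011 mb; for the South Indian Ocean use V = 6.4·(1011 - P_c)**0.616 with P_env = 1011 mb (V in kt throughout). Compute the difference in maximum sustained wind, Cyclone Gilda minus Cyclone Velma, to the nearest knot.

-55 kt

Cyclone Gilda: ΔP = 41; V ≈ 6.45 × 41^0.656 ≈ 73.71 kt.
Cyclone Velma: ΔP = 131; V ≈ 6.4 × 131^0.616 ≈ 128.95 kt.
Difference ≈ 73.71 − 128.95 = -55.24 → -55 kt.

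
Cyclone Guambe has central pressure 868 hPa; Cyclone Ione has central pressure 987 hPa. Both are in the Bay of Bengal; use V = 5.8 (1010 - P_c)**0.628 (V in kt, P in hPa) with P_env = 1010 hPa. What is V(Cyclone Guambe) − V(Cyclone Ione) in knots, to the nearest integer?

Cyclone Guambe: ΔP = 142; V ≈ 5.8 × 142^0.628 ≈ 130.34 kt.
Cyclone Ione: ΔP = 23; V ≈ 5.8 × 23^0.628 ≈ 41.55 kt.
Difference ≈ 130.34 − 41.55 = 88.79 → 89 kt.

89 kt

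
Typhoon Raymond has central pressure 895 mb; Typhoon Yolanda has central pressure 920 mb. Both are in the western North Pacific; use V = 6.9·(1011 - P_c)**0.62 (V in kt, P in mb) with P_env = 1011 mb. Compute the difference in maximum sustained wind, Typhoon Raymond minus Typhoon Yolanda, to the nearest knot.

18 kt

Typhoon Raymond: ΔP = 116; V ≈ 6.9 × 116^0.62 ≈ 131.47 kt.
Typhoon Yolanda: ΔP = 91; V ≈ 6.9 × 91^0.62 ≈ 113.10 kt.
Difference ≈ 131.47 − 113.10 = 18.37 → 18 kt.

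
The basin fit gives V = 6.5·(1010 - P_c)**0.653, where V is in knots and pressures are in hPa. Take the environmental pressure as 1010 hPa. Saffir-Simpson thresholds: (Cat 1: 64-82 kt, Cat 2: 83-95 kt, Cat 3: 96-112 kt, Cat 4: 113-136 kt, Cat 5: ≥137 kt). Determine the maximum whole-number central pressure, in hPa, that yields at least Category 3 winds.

Category 3 begins at V = 96 kt.
Required ΔP = (96/6.5)^(1/0.653) = 14.769^1.531 ≈ 61.77 hPa.
P_c ≤ 1010 − 61.77 = 948.23, so the highest integer P_c is 948 hPa.

948 hPa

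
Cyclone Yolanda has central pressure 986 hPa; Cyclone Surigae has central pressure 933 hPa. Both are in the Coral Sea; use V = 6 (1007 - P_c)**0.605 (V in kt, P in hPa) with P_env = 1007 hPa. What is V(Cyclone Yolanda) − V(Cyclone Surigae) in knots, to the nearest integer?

-43 kt

Cyclone Yolanda: ΔP = 21; V ≈ 6 × 21^0.605 ≈ 37.85 kt.
Cyclone Surigae: ΔP = 74; V ≈ 6 × 74^0.605 ≈ 81.10 kt.
Difference ≈ 37.85 − 81.10 = -43.25 → -43 kt.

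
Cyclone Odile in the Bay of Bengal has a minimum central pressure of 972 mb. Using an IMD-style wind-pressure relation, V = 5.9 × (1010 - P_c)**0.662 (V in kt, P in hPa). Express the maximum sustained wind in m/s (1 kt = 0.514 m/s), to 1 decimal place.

ΔP = 1010 − 972 = 38 mb.
V ≈ 5.9 × 38^0.662 = 5.9 × 11.113 ≈ 65.564 kt.
65.564 × 0.514 ≈ 33.70 m/s → 33.7 m/s.

33.7 m/s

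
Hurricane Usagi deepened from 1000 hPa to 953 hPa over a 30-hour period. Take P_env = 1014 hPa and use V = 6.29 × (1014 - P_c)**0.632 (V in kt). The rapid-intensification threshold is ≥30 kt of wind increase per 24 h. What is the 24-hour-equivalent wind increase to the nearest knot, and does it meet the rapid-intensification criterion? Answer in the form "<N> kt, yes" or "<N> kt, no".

V₁: ΔP = 14, V ≈ 6.29 × 14^0.632 ≈ 33.34 kt.
V₂: ΔP = 61, V ≈ 6.29 × 61^0.632 ≈ 84.52 kt.
ΔV over 30 h = 51.18 kt → 24 h equivalent = 51.18 × 24/30 ≈ 40.94 kt.
41 kt ≥ 30 kt ⇒ rapid intensification.

41 kt, yes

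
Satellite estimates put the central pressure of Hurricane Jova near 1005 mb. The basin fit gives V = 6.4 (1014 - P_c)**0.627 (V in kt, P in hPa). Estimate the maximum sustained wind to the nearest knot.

ΔP = 1014 − 1005 = 9 mb.
9^0.627 ≈ 3.966.
V ≈ 6.4 × 3.966 ≈ 25.4 kt.

25 kt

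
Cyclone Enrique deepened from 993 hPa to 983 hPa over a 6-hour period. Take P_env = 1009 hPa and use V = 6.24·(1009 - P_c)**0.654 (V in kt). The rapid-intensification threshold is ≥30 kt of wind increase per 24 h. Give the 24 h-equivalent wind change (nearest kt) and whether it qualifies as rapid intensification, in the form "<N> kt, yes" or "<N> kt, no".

V₁: ΔP = 16, V ≈ 6.24 × 16^0.654 ≈ 38.25 kt.
V₂: ΔP = 26, V ≈ 6.24 × 26^0.654 ≈ 52.55 kt.
ΔV over 6 h = 14.30 kt → 24 h equivalent = 14.30 × 24/6 ≈ 57.20 kt.
57 kt ≥ 30 kt ⇒ rapid intensification.

57 kt, yes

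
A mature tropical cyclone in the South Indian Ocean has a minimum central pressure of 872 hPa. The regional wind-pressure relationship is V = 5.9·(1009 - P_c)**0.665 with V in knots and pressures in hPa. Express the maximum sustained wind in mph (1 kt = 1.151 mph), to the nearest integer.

179 mph

ΔP = 1009 − 872 = 137 hPa.
V ≈ 5.9 × 137^0.665 = 5.9 × 26.358 ≈ 155.515 kt.
155.515 × 1.151 ≈ 179.00 mph → 179 mph.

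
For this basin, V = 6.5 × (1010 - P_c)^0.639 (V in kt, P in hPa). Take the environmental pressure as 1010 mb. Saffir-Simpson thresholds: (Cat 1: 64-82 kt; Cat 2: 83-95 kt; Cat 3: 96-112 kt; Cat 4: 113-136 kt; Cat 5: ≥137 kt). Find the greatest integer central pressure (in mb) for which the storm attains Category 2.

956 mb

Category 2 begins at V = 83 kt.
Required ΔP = (83/6.5)^(1/0.639) = 12.769^1.565 ≈ 53.84 mb.
P_c ≤ 1010 − 53.84 = 956.16, so the highest integer P_c is 956 mb.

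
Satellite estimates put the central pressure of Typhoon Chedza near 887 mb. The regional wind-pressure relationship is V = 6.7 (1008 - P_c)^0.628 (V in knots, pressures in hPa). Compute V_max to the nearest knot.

136 kt

ΔP = 1008 − 887 = 121 mb.
121^0.628 ≈ 20.323.
V ≈ 6.7 × 20.323 ≈ 136.2 kt.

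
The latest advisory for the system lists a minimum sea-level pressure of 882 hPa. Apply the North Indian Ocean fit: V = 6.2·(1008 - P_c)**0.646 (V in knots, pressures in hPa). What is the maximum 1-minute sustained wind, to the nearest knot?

141 kt

ΔP = 1008 − 882 = 126 hPa.
126^0.646 ≈ 22.743.
V ≈ 6.2 × 22.743 ≈ 141.0 kt.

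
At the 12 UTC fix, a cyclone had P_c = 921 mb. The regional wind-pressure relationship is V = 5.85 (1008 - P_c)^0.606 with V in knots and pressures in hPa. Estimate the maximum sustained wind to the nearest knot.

88 kt

ΔP = 1008 − 921 = 87 mb.
87^0.606 ≈ 14.974.
V ≈ 5.85 × 14.974 ≈ 87.6 kt.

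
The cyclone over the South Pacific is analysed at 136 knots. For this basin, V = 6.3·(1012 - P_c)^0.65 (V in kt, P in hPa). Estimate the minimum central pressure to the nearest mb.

899 mb

ΔP = (V / 6.3)^(1/0.65) = (136/6.3)^1.538.
136/6.3 = 21.587; 21.587^1.538 ≈ 112.88 mb.
P_c = 1012 − 112.88 = 899.12 ≈ 899 mb.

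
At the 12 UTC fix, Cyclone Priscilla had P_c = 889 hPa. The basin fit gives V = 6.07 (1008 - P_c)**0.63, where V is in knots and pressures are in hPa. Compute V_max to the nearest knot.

123 kt

ΔP = 1008 − 889 = 119 hPa.
119^0.63 ≈ 20.305.
V ≈ 6.07 × 20.305 ≈ 123.2 kt.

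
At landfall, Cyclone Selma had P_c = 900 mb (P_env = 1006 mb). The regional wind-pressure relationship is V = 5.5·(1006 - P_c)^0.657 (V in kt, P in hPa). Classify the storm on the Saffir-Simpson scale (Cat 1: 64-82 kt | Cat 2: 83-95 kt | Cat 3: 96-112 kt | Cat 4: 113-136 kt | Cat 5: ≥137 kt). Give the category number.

4

ΔP = 1006 − 900 = 106 mb.
V ≈ 5.5 × 106^0.657 = 5.5 × 21.41 ≈ 118 kt.
118 kt falls in the Category 4 band.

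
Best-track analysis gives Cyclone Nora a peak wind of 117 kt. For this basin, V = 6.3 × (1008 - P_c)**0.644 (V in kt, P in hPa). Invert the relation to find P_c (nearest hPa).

915 hPa

ΔP = (V / 6.3)^(1/0.644) = (117/6.3)^1.553.
117/6.3 = 18.571; 18.571^1.553 ≈ 93.38 hPa.
P_c = 1008 − 93.38 = 914.62 ≈ 915 hPa.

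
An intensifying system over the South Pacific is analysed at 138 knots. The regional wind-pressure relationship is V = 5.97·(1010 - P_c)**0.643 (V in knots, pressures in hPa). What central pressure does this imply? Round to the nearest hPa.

ΔP = (V / 5.97)^(1/0.643) = (138/5.97)^1.555.
138/5.97 = 23.116; 23.116^1.555 ≈ 132.18 hPa.
P_c = 1010 − 132.18 = 877.82 ≈ 878 hPa.

878 hPa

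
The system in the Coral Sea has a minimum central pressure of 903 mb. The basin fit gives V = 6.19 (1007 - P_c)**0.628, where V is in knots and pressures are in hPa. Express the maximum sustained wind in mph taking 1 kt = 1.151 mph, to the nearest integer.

ΔP = 1007 − 903 = 104 mb.
V ≈ 6.19 × 104^0.628 = 6.19 × 18.480 ≈ 114.390 kt.
114.390 × 1.151 ≈ 131.66 mph → 132 mph.

132 mph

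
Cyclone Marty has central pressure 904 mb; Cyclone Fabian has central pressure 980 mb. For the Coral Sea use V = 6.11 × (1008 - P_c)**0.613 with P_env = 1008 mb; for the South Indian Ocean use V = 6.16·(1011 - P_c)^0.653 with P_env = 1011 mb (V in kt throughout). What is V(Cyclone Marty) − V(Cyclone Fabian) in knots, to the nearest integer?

47 kt

Cyclone Marty: ΔP = 104; V ≈ 6.11 × 104^0.613 ≈ 105.31 kt.
Cyclone Fabian: ΔP = 31; V ≈ 6.16 × 31^0.653 ≈ 58.00 kt.
Difference ≈ 105.31 − 58.00 = 47.31 → 47 kt.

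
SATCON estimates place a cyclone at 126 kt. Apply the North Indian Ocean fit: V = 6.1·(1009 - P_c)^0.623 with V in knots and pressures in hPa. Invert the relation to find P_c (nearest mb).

880 mb

ΔP = (V / 6.1)^(1/0.623) = (126/6.1)^1.605.
126/6.1 = 20.656; 20.656^1.605 ≈ 129.07 mb.
P_c = 1009 − 129.07 = 879.93 ≈ 880 mb.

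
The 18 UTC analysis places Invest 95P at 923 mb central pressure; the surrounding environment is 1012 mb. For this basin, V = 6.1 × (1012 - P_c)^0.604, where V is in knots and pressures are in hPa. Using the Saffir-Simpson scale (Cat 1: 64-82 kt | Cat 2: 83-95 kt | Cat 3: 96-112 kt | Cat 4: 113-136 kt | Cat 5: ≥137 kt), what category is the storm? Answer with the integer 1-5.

ΔP = 1012 − 923 = 89 mb.
V ≈ 6.1 × 89^0.604 = 6.1 × 15.05 ≈ 92 kt.
92 kt falls in the Category 2 band.

2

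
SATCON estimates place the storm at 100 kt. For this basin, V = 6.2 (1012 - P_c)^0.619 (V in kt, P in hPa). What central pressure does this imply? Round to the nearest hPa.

ΔP = (V / 6.2)^(1/0.619) = (100/6.2)^1.616.
100/6.2 = 16.129; 16.129^1.616 ≈ 89.31 hPa.
P_c = 1012 − 89.31 = 922.69 ≈ 923 hPa.

923 hPa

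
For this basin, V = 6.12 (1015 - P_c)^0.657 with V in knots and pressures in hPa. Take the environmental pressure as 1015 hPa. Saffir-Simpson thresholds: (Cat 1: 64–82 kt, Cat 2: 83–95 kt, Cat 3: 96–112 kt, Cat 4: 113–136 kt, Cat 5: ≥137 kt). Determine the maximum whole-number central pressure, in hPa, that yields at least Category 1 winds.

Category 1 begins at V = 64 kt.
Required ΔP = (64/6.12)^(1/0.657) = 10.458^1.522 ≈ 35.62 hPa.
P_c ≤ 1015 − 35.62 = 979.38, so the highest integer P_c is 979 hPa.

979 hPa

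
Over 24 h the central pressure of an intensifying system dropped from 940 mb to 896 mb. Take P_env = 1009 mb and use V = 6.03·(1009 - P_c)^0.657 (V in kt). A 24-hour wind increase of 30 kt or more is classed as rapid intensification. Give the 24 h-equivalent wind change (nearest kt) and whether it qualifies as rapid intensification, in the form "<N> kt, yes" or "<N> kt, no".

V₁: ΔP = 69, V ≈ 6.03 × 69^0.657 ≈ 97.37 kt.
V₂: ΔP = 113, V ≈ 6.03 × 113^0.657 ≈ 134.64 kt.
ΔV over 24 h = 37.27 kt → 24 h equivalent = 37.27 × 24/24 ≈ 37.27 kt.
37 kt ≥ 30 kt ⇒ rapid intensification.

37 kt, yes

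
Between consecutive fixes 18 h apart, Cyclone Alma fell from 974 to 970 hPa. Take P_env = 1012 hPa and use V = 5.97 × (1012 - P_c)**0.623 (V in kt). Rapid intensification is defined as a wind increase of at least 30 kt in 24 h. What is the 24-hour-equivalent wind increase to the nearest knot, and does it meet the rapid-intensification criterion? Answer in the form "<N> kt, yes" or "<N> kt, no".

5 kt, no

V₁: ΔP = 38, V ≈ 5.97 × 38^0.623 ≈ 57.57 kt.
V₂: ΔP = 42, V ≈ 5.97 × 42^0.623 ≈ 61.27 kt.
ΔV over 18 h = 3.70 kt → 24 h equivalent = 3.70 × 24/18 ≈ 4.93 kt.
5 kt < 30 kt ⇒ not rapid intensification.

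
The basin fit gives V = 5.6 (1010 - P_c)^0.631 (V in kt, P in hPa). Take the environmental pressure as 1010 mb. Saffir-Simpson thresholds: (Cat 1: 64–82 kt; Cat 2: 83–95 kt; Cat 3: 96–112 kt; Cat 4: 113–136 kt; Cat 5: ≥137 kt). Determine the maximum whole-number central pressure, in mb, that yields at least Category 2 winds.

938 mb

Category 2 begins at V = 83 kt.
Required ΔP = (83/5.6)^(1/0.631) = 14.821^1.585 ≈ 71.72 mb.
P_c ≤ 1010 − 71.72 = 938.28, so the highest integer P_c is 938 mb.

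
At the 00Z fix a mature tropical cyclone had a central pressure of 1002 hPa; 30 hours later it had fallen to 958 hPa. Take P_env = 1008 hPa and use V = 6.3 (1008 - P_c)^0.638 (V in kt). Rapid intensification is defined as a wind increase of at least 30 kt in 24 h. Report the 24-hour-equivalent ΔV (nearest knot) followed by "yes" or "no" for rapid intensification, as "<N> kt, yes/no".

45 kt, yes

V₁: ΔP = 6, V ≈ 6.3 × 6^0.638 ≈ 19.76 kt.
V₂: ΔP = 50, V ≈ 6.3 × 50^0.638 ≈ 76.43 kt.
ΔV over 30 h = 56.67 kt → 24 h equivalent = 56.67 × 24/30 ≈ 45.34 kt.
45 kt ≥ 30 kt ⇒ rapid intensification.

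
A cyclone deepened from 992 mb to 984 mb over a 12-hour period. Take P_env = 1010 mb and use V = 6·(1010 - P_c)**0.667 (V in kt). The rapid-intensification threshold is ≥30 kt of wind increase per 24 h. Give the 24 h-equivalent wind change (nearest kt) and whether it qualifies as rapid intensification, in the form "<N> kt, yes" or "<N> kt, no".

V₁: ΔP = 18, V ≈ 6 × 18^0.667 ≈ 41.25 kt.
V₂: ΔP = 26, V ≈ 6 × 26^0.667 ≈ 52.72 kt.
ΔV over 12 h = 11.47 kt → 24 h equivalent = 11.47 × 24/12 ≈ 22.94 kt.
23 kt < 30 kt ⇒ not rapid intensification.

23 kt, no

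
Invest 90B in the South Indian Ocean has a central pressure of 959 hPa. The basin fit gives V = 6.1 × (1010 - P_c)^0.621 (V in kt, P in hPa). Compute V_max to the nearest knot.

ΔP = 1010 − 959 = 51 hPa.
51^0.621 ≈ 11.492.
V ≈ 6.1 × 11.492 ≈ 70.1 kt.

70 kt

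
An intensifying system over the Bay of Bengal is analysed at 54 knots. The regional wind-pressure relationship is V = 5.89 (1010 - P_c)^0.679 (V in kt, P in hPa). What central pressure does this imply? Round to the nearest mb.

984 mb

ΔP = (V / 5.89)^(1/0.679) = (54/5.89)^1.473.
54/5.89 = 9.168; 9.168^1.473 ≈ 26.13 mb.
P_c = 1010 − 26.13 = 983.87 ≈ 984 mb.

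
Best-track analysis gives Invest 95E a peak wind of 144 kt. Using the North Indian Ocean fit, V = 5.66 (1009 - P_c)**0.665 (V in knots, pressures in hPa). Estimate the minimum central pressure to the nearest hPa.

ΔP = (V / 5.66)^(1/0.665) = (144/5.66)^1.504.
144/5.66 = 25.442; 25.442^1.504 ≈ 129.90 hPa.
P_c = 1009 − 129.90 = 879.10 ≈ 879 hPa.

879 hPa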